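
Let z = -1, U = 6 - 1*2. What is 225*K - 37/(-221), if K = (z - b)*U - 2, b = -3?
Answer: 298387/221 ≈ 1350.2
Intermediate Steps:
U = 4 (U = 6 - 2 = 4)
K = 6 (K = (-1 - 1*(-3))*4 - 2 = (-1 + 3)*4 - 2 = 2*4 - 2 = 8 - 2 = 6)
225*K - 37/(-221) = 225*6 - 37/(-221) = 1350 - 37*(-1/221) = 1350 + 37/221 = 298387/221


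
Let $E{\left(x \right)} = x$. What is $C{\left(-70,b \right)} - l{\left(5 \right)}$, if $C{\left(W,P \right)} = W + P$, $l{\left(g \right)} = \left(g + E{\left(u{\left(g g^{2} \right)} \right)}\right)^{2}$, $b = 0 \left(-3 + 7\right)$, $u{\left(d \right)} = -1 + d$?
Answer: $-16711$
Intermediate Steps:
$b = 0$ ($b = 0 \cdot 4 = 0$)
$l{\left(g \right)} = \left(-1 + g + g^{3}\right)^{2}$ ($l{\left(g \right)} = \left(g + \left(-1 + g g^{2}\right)\right)^{2} = \left(g + \left(-1 + g^{3}\right)\right)^{2} = \left(-1 + g + g^{3}\right)^{2}$)
$C{\left(W,P \right)} = P + W$
$C{\left(-70,b \right)} - l{\left(5 \right)} = \left(0 - 70\right) - \left(-1 + 5 + 5^{3}\right)^{2} = -70 - \left(-1 + 5 + 125\right)^{2} = -70 - 129^{2} = -70 - 16641 = -16711$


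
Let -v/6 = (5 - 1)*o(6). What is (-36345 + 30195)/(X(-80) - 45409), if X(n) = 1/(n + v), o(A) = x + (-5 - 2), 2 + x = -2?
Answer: 75440/557017 ≈ 0.13544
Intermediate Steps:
x = -4 (x = -2 - 2 = -4)
o(A) = -11 (o(A) = -4 + (-5 - 2) = -4 - 7 = -11)
v = 264 (v = -6*(5 - 1)*(-11) = -24*(-11) = -6*(-44) = 264)
X(n) = 1/(264 + n) (X(n) = 1/(n + 264) = 1/(264 + n))
(-36345 + 30195)/(X(-80) - 45409) = (-36345 + 30195)/(1/(264 - 80) - 45409) = -6150/(1/184 - 45409) = -6150/(-8355255/184) = -6150*(-184/8355255) = 75440/557017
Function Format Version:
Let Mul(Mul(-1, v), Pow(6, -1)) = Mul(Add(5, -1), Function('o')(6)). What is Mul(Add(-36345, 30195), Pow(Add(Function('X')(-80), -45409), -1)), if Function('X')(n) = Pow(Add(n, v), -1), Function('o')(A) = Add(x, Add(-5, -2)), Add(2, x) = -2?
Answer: Rational(75440, 557017) ≈ 0.13544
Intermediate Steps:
x = -4 (x = Add(-2, -2) = -4)
Function('o')(A) = -11 (Function('o')(A) = Add(-4, Add(-5, -2)) = Add(-4, -7) = -11)
v = 264 (v = Mul(-6, Mul(Add(5, -1), -11)) = Mul(-6, Mul(4, -11)) = Mul(-6, -44) = 264)
Function('X')(n) = Pow(Add(264, n), -1) (Function('X')(n) = Pow(Add(n, 264), -1) = Pow(Add(264, n), -1))
Mul(Add(-36345, 30195), Pow(Add(Function('X')(-80), -45409), -1)) = Mul(Add(-36345, 30195), Pow(Add(Pow(Add(264, -80), -1), -45409), -1)) = Mul(-6150, Pow(Add(Pow(184, -1), -45409), -1)) = Mul(-6150, Pow(Add(Rational(1, 184), -45409), -1)) = Mul(-6150, Pow(Rational(-8355255, 184), -1)) = Mul(-6150, Rational(-184, 8355255)) = Rational(75440, 557017)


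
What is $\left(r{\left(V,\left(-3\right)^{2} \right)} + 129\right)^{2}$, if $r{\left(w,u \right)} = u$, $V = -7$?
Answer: $19044$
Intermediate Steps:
$\left(r{\left(V,\left(-3\right)^{2} \right)} + 129\right)^{2} = \left(\left(-3\right)^{2} + 129\right)^{2} = \left(9 + 129\right)^{2} = 138^{2} = 19044$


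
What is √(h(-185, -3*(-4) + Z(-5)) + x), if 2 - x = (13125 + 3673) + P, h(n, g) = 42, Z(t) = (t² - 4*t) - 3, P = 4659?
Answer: 7*I*√437 ≈ 146.33*I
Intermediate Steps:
Z(t) = -3 + t² - 4*t
x = -21455 (x = 2 - ((13125 + 3673) + 4659) = 2 - (16798 + 4659) = 2 - 1*21457 = 2 - 21457 = -21455)
√(h(-185, -3*(-4) + Z(-5)) + x) = √(42 - 21455) = √(-21413) = 7*I*√437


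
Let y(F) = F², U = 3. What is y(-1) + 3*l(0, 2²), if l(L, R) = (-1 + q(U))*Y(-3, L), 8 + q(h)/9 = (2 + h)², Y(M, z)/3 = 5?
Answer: 6841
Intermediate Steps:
Y(M, z) = 15 (Y(M, z) = 3*5 = 15)
q(h) = -72 + 9*(2 + h)²
l(L, R) = 2280 (l(L, R) = (-1 + (-72 + 9*(2 + 3)²))*15 = (-1 + (-72 + 9*5²))*15 = (-1 + (-72 + 9*25))*15 = (-1 + (-72 + 225))*15 = (-1 + 153)*15 = 152*15 = 2280)
y(-1) + 3*l(0, 2²) = (-1)² + 3*2280 = 1 + 6840 = 6841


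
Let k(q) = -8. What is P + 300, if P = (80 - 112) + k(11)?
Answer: 260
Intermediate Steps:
P = -40 (P = (80 - 112) - 8 = -32 - 8 = -40)
P + 300 = -40 + 300 = 260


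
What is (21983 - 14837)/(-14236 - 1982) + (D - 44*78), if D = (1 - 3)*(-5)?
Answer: -3083619/901 ≈ -3422.4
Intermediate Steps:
D = 10 (D = -2*(-5) = 10)
(21983 - 14837)/(-14236 - 1982) + (D - 44*78) = (21983 - 14837)/(-14236 - 1982) + (10 - 44*78) = 7146/(-16218) + (10 - 3432) = 7146*(-1/16218) - 3422 = -397/901 - 3422 = -3083619/901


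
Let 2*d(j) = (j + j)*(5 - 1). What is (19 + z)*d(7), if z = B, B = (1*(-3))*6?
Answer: 28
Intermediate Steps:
B = -18 (B = -3*6 = -18)
z = -18
d(j) = 4*j (d(j) = ((j + j)*(5 - 1))/2 = ((2*j)*4)/2 = (8*j)/2 = 4*j)
(19 + z)*d(7) = (19 - 18)*(4*7) = 1*28 = 28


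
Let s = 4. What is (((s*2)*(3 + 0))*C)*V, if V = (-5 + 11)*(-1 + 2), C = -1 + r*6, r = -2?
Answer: -1872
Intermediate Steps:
C = -13 (C = -1 - 2*6 = -1 - 12 = -13)
V = 6 (V = 6*1 = 6)
(((s*2)*(3 + 0))*C)*V = (((4*2)*(3 + 0))*(-13))*6 = ((8*3)*(-13))*6 = (24*(-13))*6 = -312*6 = -1872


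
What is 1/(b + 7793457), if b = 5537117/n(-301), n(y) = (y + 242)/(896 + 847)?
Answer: -59/9191380968 ≈ -6.4191e-9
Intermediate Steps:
n(y) = 242/1743 + y/1743 (n(y) = (242 + y)/1743 = (242 + y)*(1/1743) = 242/1743 + y/1743)
b = -9651194931/59 (b = 5537117/(242/1743 + (1/1743)*(-301)) = 5537117/(242/1743 - 43/249) = 5537117/(-59/1743) = 5537117*(-1743/59) = -9651194931/59 ≈ -1.6358e+8)
1/(b + 7793457) = 1/(-9651194931/59 + 7793457) = 1/(-9191380968/59) = -59/9191380968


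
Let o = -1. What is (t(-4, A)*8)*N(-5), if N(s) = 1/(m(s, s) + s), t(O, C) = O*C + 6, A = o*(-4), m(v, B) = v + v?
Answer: 16/3 ≈ 5.3333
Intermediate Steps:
m(v, B) = 2*v
A = 4 (A = -1*(-4) = 4)
t(O, C) = 6 + C*O (t(O, C) = C*O + 6 = 6 + C*O)
N(s) = 1/(3*s) (N(s) = 1/(2*s + s) = 1/(3*s))
(t(-4, A)*8)*N(-5) = ((6 + 4*(-4))*8)*((1/3)/(-5)) = ((6 - 16)*8)*((1/3)*(-1/5)) = -10*8*(-1/15) = -80*(-1/15) = 16/3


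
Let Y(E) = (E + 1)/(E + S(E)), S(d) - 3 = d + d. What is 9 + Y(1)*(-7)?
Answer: 20/3 ≈ 6.6667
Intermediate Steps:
S(d) = 3 + 2*d (S(d) = 3 + (d + d) = 3 + 2*d)
Y(E) = (1 + E)/(3 + 3*E) (Y(E) = (E + 1)/(E + (3 + 2*E)) = (1 + E)/(3 + 3*E))
9 + Y(1)*(-7) = 9 + (1/3)*(-7) = 9 - 7/3 = 20/3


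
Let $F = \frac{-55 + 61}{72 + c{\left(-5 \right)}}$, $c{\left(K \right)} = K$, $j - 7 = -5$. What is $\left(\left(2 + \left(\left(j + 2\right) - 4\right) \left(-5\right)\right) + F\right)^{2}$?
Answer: $\frac{19600}{4489} \approx 4.3662$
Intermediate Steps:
$j = 2$ ($j = 7 - 5 = 2$)
$F = \frac{6}{67}$ ($F = \frac{-55 + 61}{72 - 5} = \frac{6}{67} \approx 0.089552$)
$\left(\left(2 + \left(\left(j + 2\right) - 4\right) \left(-5\right)\right) + F\right)^{2} = \left(\left(2 + \left(\left(2 + 2\right) - 4\right) \left(-5\right)\right) + \frac{6}{67}\right)^{2} = \left(\left(2 + \left(4 - 4\right) \left(-5\right)\right) + \frac{6}{67}\right)^{2} = \left(\left(2 + 0 \left(-5\right)\right) + \frac{6}{67}\right)^{2} = \left(\left(2 + 0\right) + \frac{6}{67}\right)^{2} = \left(2 + \frac{6}{67}\right)^{2} = \left(\frac{140}{67}\right)^{2} = \frac{19600}{4489}$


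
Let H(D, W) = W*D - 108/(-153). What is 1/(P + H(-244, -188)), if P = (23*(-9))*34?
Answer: 17/660190 ≈ 2.5750e-5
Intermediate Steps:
P = -7038 (P = -207*34 = -7038)
H(D, W) = 12/17 + D*W (H(D, W) = D*W - 108*(-1/153) = D*W + 12/17 = 12/17 + D*W)
1/(P + H(-244, -188)) = 1/(-7038 + (12/17 - 244*(-188))) = 1/(-7038 + (12/17 + 45872)) = 1/(-7038 + 779836/17) = 1/(660190/17) = 17/660190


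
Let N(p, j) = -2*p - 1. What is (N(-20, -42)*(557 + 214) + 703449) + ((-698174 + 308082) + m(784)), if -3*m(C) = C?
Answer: 1029494/3 ≈ 3.4316e+5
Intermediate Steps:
m(C) = -C/3
N(p, j) = -1 - 2*p
(N(-20, -42)*(557 + 214) + 703449) + ((-698174 + 308082) + m(784)) = ((-1 - 2*(-20))*(557 + 214) + 703449) + ((-698174 + 308082) - ⅓*784) = ((-1 + 40)*771 + 703449) + (-390092 - 784/3) = (39*771 + 703449) - 1171060/3 = (30069 + 703449) - 1171060/3 = 733518 - 1171060/3 = 1029494/3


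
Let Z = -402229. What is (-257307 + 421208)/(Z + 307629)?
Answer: -163901/94600 ≈ -1.7326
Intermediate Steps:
(-257307 + 421208)/(Z + 307629) = (-257307 + 421208)/(-402229 + 307629) = 163901/(-94600) = 163901*(-1/94600) = -163901/94600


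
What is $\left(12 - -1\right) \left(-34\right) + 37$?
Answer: $-405$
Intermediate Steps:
$\left(12 - -1\right) \left(-34\right) + 37 = \left(12 + 1\right) \left(-34\right) + 37 = 13 \left(-34\right) + 37 = -442 + 37 = -405$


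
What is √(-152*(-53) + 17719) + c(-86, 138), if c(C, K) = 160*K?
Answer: 22080 + 5*√1031 ≈ 22241.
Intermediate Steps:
√(-152*(-53) + 17719) + c(-86, 138) = √(-152*(-53) + 17719) + 160*138 = √(8056 + 17719) + 22080 = √25775 + 22080 = 5*√1031 + 22080 = 22080 + 5*√1031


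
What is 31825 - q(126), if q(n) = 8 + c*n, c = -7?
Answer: 32699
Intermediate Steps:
q(n) = 8 - 7*n
31825 - q(126) = 31825 - (8 - 7*126) = 31825 - (8 - 882) = 31825 - 1*(-874) = 31825 + 874 = 32699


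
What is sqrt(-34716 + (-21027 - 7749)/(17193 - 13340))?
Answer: 2*I*sqrt(128872758993)/3853 ≈ 186.34*I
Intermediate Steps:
sqrt(-34716 + (-21027 - 7749)/(17193 - 13340)) = sqrt(-34716 - 28776/3853) = sqrt(-133789524/3853) = 2*I*sqrt(128872758993)/3853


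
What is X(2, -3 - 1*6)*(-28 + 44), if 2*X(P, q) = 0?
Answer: 0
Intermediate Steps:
X(P, q) = 0 (X(P, q) = (½)*0 = 0)
X(2, -3 - 1*6)*(-28 + 44) = 0*(-28 + 44) = 0*16 = 0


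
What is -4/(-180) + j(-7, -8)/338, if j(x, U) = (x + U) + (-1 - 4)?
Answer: -281/7605 ≈ -0.036949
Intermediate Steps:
j(x, U) = -5 + U + x (j(x, U) = (U + x) - 5 = -5 + U + x)
-4/(-180) + j(-7, -8)/338 = -4/(-180) + (-5 - 8 - 7)/338 = -4*(-1/180) - 20*1/338 = 1/45 - 10/169 = -281/7605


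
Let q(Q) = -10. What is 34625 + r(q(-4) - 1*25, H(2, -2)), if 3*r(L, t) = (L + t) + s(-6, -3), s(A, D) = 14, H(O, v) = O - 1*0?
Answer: 103856/3 ≈ 34619.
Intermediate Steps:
H(O, v) = O (H(O, v) = O + 0 = O)
r(L, t) = 14/3 + L/3 + t/3 (r(L, t) = ((L + t) + 14)/3 = (14 + L + t)/3 = 14/3 + L/3 + t/3)
34625 + r(q(-4) - 1*25, H(2, -2)) = 34625 + (14/3 + (-10 - 1*25)/3 + (1/3)*2) = 34625 + (14/3 + (-10 - 25)/3 + 2/3) = 34625 + (14/3 + (1/3)*(-35) + 2/3) = 34625 + (14/3 - 35/3 + 2/3) = 34625 - 19/3 = 103856/3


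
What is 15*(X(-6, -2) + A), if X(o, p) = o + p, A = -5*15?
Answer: -1245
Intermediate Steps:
A = -75
15*(X(-6, -2) + A) = 15*((-6 - 2) - 75) = 15*(-8 - 75) = 15*(-83) = -1245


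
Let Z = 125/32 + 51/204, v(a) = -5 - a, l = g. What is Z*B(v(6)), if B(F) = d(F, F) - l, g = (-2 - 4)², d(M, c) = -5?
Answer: -5453/32 ≈ -170.41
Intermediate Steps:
g = 36 (g = (-6)² = 36)
l = 36
Z = 133/32 (Z = 125*(1/32) + 51*(1/204) = 125/32 + ¼ = 133/32 ≈ 4.1563)
B(F) = -41 (B(F) = -5 - 1*36 = -5 - 36 = -41)
Z*B(v(6)) = (133/32)*(-41) = -5453/32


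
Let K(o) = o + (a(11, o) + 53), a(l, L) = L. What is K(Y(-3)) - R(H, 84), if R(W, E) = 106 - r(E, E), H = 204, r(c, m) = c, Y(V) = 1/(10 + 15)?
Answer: 777/25 ≈ 31.080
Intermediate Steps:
Y(V) = 1/25
K(o) = 53 + 2*o (K(o) = o + (o + 53) = o + (53 + o) = 53 + 2*o)
R(W, E) = 106 - E
K(Y(-3)) - R(H, 84) = (53 + 2*(1/25)) - (106 - 1*84) = (53 + 2/25) - (106 - 84) = 1327/25 - 1*22 = 1327/25 - 22 = 777/25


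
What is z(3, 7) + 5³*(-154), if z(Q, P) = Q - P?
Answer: -19254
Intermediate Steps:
z(3, 7) + 5³*(-154) = (3 - 1*7) + 5³*(-154) = (3 - 7) + 125*(-154) = -4 - 19250 = -19254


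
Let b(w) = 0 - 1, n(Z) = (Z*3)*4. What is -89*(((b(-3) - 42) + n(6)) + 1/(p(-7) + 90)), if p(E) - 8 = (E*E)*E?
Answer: -632256/245 ≈ -2580.6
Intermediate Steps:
p(E) = 8 + E**3 (p(E) = 8 + (E*E)*E = 8 + E**2*E = 8 + E**3)
n(Z) = 12*Z (n(Z) = (3*Z)*4 = 12*Z)
b(w) = -1
-89*(((b(-3) - 42) + n(6)) + 1/(p(-7) + 90)) = -89*(((-1 - 42) + 12*6) + 1/((8 + (-7)**3) + 90)) = -89*((-43 + 72) + 1/((8 - 343) + 90)) = -89*(29 + 1/(-335 + 90)) = -89*(29 + 1/(-245)) = -89*(29 - 1/245) = -89*7104/245 = -632256/245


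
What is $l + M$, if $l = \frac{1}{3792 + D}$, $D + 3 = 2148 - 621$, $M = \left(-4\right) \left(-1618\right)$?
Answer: $\frac{34405153}{5316} \approx 6472.0$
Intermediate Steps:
$M = 6472$
$D = 1524$ ($D = -3 + \left(2148 - 621\right) = -3 + 1527 = 1524$)
$l = \frac{1}{5316}$ ($l = \frac{1}{3792 + 1524} = \frac{1}{5316} \approx 0.00018811$)
$l + M = \frac{1}{5316} + 6472 = \frac{34405153}{5316}$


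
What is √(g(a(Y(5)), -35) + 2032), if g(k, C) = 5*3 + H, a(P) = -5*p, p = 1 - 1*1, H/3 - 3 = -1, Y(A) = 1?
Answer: √2053 ≈ 45.310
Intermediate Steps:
H = 6 (H = 9 + 3*(-1) = 9 - 3 = 6)
p = 0 (p = 1 - 1 = 0)
a(P) = 0 (a(P) = -5*0 = 0)
g(k, C) = 21 (g(k, C) = 5*3 + 6 = 15 + 6 = 21)
√(g(a(Y(5)), -35) + 2032) = √(21 + 2032) = √2053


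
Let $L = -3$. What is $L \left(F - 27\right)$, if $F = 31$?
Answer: $-12$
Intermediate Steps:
$L \left(F - 27\right) = - 3 \left(31 - 27\right) = \left(-3\right) 4 = -12$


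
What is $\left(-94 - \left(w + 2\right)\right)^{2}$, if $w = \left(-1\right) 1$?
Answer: $9025$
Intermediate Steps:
$w = -1$
$\left(-94 - \left(w + 2\right)\right)^{2} = \left(-94 - \left(-1 + 2\right)\right)^{2} = \left(-94 - 1\right)^{2} = \left(-95\right)^{2} = 9025$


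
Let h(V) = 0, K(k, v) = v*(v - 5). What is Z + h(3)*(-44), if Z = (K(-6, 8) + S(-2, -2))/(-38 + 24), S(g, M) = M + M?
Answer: -10/7 ≈ -1.4286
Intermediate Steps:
K(k, v) = v*(-5 + v)
S(g, M) = 2*M
Z = -10/7 (Z = (8*(-5 + 8) + 2*(-2))/(-38 + 24) = (8*3 - 4)/(-14) = (24 - 4)*(-1/14) = 20*(-1/14) = -10/7 ≈ -1.4286)
Z + h(3)*(-44) = -10/7 + 0*(-44) = -10/7 + 0 = -10/7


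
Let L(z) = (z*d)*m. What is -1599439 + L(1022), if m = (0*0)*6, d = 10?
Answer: -1599439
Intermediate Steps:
m = 0 (m = 0*6 = 0)
L(z) = 0 (L(z) = (z*10)*0 = (10*z)*0 = 0)
-1599439 + L(1022) = -1599439 + 0 = -1599439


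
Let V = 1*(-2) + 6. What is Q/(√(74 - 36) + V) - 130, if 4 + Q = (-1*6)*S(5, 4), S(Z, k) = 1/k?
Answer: -129 - √38/4 ≈ -130.54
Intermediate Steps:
V = 4 (V = -2 + 6 = 4)
Q = -11/2 (Q = -4 - 1*6/4 = -4 - 6*¼ = -4 - 3/2 = -11/2 ≈ -5.5000)
Q/(√(74 - 36) + V) - 130 = -11/(2*(√(74 - 36) + 4)) - 130 = -11/(2*(√38 + 4)) - 130 = -11/(2*(4 + √38)) - 130 = -130 - 11/(2*(4 + √38))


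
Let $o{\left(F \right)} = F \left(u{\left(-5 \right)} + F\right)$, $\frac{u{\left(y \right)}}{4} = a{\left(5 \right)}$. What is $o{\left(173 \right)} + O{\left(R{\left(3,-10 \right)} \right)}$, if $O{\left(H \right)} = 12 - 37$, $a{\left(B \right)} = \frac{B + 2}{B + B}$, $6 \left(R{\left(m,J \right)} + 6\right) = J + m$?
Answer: $\frac{151942}{5} \approx 30388.0$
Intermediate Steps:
$R{\left(m,J \right)} = -6 + \frac{J}{6} + \frac{m}{6}$ ($R{\left(m,J \right)} = -6 + \frac{J + m}{6} = -6 + \left(\frac{J}{6} + \frac{m}{6}\right) = -6 + \frac{J}{6} + \frac{m}{6}$)
$a{\left(B \right)} = \frac{2 + B}{2 B}$
$u{\left(y \right)} = \frac{14}{5}$ ($u{\left(y \right)} = 4 \frac{2 + 5}{2 \cdot 5} = 4 \cdot \frac{1}{2} \cdot \frac{1}{5} \cdot 7 = 4 \cdot \frac{7}{10} = \frac{14}{5}$)
$o{\left(F \right)} = F \left(\frac{14}{5} + F\right)$
$O{\left(H \right)} = -25$ ($O{\left(H \right)} = 12 - 37 = -25$)
$o{\left(173 \right)} + O{\left(R{\left(3,-10 \right)} \right)} = \frac{1}{5} \cdot 173 \left(14 + 5 \cdot 173\right) - 25 = \frac{1}{5} \cdot 173 \left(14 + 865\right) - 25 = \frac{1}{5} \cdot 173 \cdot 879 - 25 = \frac{152067}{5} - 25 = \frac{151942}{5}$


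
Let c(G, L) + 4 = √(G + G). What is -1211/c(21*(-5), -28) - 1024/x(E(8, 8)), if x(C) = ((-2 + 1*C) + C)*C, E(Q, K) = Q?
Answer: 9722/791 + 1211*I*√210/226 ≈ 12.291 + 77.651*I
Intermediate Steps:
c(G, L) = -4 + √2*√G (c(G, L) = -4 + √(G + G) = -4 + √(2*G) = -4 + √2*√G)
x(C) = C*(-2 + 2*C) (x(C) = ((-2 + C) + C)*C = (-2 + 2*C)*C = C*(-2 + 2*C))
-1211/c(21*(-5), -28) - 1024/x(E(8, 8)) = -1211/(-4 + √2*√(21*(-5))) - 1024*1/(16*(-1 + 8)) = -1211/(-4 + √2*√(-105)) - 1024/(2*8*7) = -1211/(-4 + √2*(I*√105)) - 1024/112 = -1211/(-4 + I*√210) - 1024*1/112 = -1211/(-4 + I*√210) - 64/7 = -64/7 - 1211/(-4 + I*√210)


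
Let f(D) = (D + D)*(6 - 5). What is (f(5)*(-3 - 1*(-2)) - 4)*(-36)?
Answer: 504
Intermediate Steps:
f(D) = 2*D (f(D) = (2*D)*1 = 2*D)
(f(5)*(-3 - 1*(-2)) - 4)*(-36) = ((2*5)*(-3 - 1*(-2)) - 4)*(-36) = (10*(-3 + 2) - 4)*(-36) = (10*(-1) - 4)*(-36) = (-10 - 4)*(-36) = -14*(-36) = 504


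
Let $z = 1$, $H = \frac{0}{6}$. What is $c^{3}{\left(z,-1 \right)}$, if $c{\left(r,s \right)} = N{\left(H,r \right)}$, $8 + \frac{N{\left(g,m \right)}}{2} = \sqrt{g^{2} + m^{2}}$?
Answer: $-2744$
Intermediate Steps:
$H = 0$ ($H = 0 \cdot \frac{1}{6} = 0$)
$N{\left(g,m \right)} = -16 + 2 \sqrt{g^{2} + m^{2}}$
$c{\left(r,s \right)} = -16 + 2 \sqrt{r^{2}}$ ($c{\left(r,s \right)} = -16 + 2 \sqrt{0^{2} + r^{2}} = -16 + 2 \sqrt{0 + r^{2}} = -16 + 2 \sqrt{r^{2}}$)
$c^{3}{\left(z,-1 \right)} = \left(-16 + 2 \sqrt{1^{2}}\right)^{3} = \left(-16 + 2 \sqrt{1}\right)^{3} = \left(-16 + 2 \cdot 1\right)^{3} = \left(-16 + 2\right)^{3} = \left(-14\right)^{3} = -2744$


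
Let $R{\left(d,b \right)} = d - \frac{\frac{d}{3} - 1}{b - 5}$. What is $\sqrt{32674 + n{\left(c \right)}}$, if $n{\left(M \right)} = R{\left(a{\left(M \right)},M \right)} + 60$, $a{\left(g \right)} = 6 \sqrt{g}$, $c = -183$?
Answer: $\frac{\sqrt{289237577 + 53110 i \sqrt{183}}}{94} \approx 180.93 + 0.22471 i$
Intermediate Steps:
$R{\left(d,b \right)} = d - \frac{-1 + \frac{d}{3}}{-5 + b}$ ($R{\left(d,b \right)} = d - \frac{d \frac{1}{3} - 1}{-5 + b} = d - \frac{\frac{d}{3} - 1}{-5 + b} = d - \frac{-1 + \frac{d}{3}}{-5 + b}$)
$n{\left(M \right)} = 60 + \frac{1 - 32 \sqrt{M} + 6 M^{\frac{3}{2}}}{-5 + M}$ ($n{\left(M \right)} = \frac{1 - \frac{16 \cdot 6 \sqrt{M}}{3} + M 6 \sqrt{M}}{-5 + M} + 60 = \frac{1 - 32 \sqrt{M} + 6 M^{\frac{3}{2}}}{-5 + M} + 60 = 60 + \frac{1 - 32 \sqrt{M} + 6 M^{\frac{3}{2}}}{-5 + M}$)
$\sqrt{32674 + n{\left(c \right)}} = \sqrt{32674 + \frac{-299 - 32 \sqrt{-183} + 6 \left(-183\right)^{\frac{3}{2}} + 60 \left(-183\right)}{-5 - 183}} = \sqrt{32674 + \frac{-299 - 32 i \sqrt{183} + 6 \left(- 183 i \sqrt{183}\right) - 10980}{-188}} = \sqrt{32674 - \frac{-299 - 32 i \sqrt{183} - 1098 i \sqrt{183} - 10980}{188}} = \sqrt{32674 - \frac{-11279 - 1130 i \sqrt{183}}{188}} = \sqrt{32674 + \left(\frac{11279}{188} + \frac{565 i \sqrt{183}}{94}\right)} = \sqrt{\frac{6153991}{188} + \frac{565 i \sqrt{183}}{94}}$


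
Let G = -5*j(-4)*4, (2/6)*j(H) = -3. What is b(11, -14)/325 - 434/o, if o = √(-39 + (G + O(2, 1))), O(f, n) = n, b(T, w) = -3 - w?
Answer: 11/325 - 217*√142/71 ≈ -36.387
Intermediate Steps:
j(H) = -9 (j(H) = 3*(-3) = -9)
G = 180 (G = -5*(-9)*4 = 45*4 = 180)
o = √142 (o = √(-39 + (180 + 1)) = √(-39 + 181) = √142 ≈ 11.916)
b(11, -14)/325 - 434/o = (-3 - 1*(-14))/325 - 434*√142/142 = (-3 + 14)*(1/325) - 217*√142/71 = 11*(1/325) - 217*√142/71 = 11/325 - 217*√142/71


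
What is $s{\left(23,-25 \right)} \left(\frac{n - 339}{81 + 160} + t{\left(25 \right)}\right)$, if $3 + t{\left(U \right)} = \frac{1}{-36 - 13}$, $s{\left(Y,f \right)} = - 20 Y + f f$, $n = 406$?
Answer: $- \frac{5343525}{11809} \approx -452.5$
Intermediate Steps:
$s{\left(Y,f \right)} = f^{2} - 20 Y$ ($s{\left(Y,f \right)} = - 20 Y + f^{2} = f^{2} - 20 Y$)
$t{\left(U \right)} = - \frac{148}{49}$ ($t{\left(U \right)} = -3 + \frac{1}{-36 - 13} = -3 + \frac{1}{-49} = -3 - \frac{1}{49} = - \frac{148}{49}$)
$s{\left(23,-25 \right)} \left(\frac{n - 339}{81 + 160} + t{\left(25 \right)}\right) = \left(\left(-25\right)^{2} - 460\right) \left(\frac{406 - 339}{81 + 160} - \frac{148}{49}\right) = \left(625 - 460\right) \left(\frac{406 - 339}{241} - \frac{148}{49}\right) = 165 \left(\left(406 - 339\right) \frac{1}{241} - \frac{148}{49}\right) = 165 \left(67 \cdot \frac{1}{241} - \frac{148}{49}\right) = 165 \left(\frac{67}{241} - \frac{148}{49}\right) = 165 \left(- \frac{32385}{11809}\right) = - \frac{5343525}{11809}$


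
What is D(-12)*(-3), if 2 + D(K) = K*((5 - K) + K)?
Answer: 186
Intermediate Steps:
D(K) = -2 + 5*K (D(K) = -2 + K*((5 - K) + K) = -2 + K*5 = -2 + 5*K)
D(-12)*(-3) = (-2 + 5*(-12))*(-3) = (-2 - 60)*(-3) = -62*(-3) = 186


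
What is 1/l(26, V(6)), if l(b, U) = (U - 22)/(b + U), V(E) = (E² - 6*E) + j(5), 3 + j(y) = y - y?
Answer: -23/25 ≈ -0.92000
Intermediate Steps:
j(y) = -3 (j(y) = -3 + (y - y) = -3 + 0 = -3)
V(E) = -3 + E² - 6*E (V(E) = (E² - 6*E) - 3 = -3 + E² - 6*E)
l(b, U) = (-22 + U)/(U + b)
1/l(26, V(6)) = 1/((-22 + (-3 + 6² - 6*6))/((-3 + 6² - 6*6) + 26)) = 1/((-22 + (-3 + 36 - 36))/((-3 + 36 - 36) + 26)) = 1/((-22 - 3)/(-3 + 26)) = 1/(-25/23) = -23/25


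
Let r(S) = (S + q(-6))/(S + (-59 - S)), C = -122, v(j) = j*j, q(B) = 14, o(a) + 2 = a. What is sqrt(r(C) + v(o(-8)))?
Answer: 2*sqrt(88618)/59 ≈ 10.091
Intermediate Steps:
o(a) = -2 + a
v(j) = j**2
r(S) = -14/59 - S/59 (r(S) = (S + 14)/(S + (-59 - S)) = (14 + S)/(-59) = (14 + S)*(-1/59) = -14/59 - S/59)
sqrt(r(C) + v(o(-8))) = sqrt((-14/59 - 1/59*(-122)) + (-2 - 8)**2) = sqrt((-14/59 + 122/59) + (-10)**2) = sqrt(108/59 + 100) = sqrt(6008/59) = 2*sqrt(88618)/59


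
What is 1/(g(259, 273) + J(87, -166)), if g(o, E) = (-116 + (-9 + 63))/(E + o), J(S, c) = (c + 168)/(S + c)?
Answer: -21014/2981 ≈ -7.0493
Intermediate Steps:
J(S, c) = (168 + c)/(S + c)
g(o, E) = -62/(E + o) (g(o, E) = (-116 + 54)/(E + o) = -62/(E + o))
1/(g(259, 273) + J(87, -166)) = 1/(-62/(273 + 259) + (168 - 166)/(87 - 166)) = 1/(-62/532 + 2/(-79)) = 1/(-62*1/532 - 1/79*2) = 1/(-31/266 - 2/79) = 1/(-2981/21014) = -21014/2981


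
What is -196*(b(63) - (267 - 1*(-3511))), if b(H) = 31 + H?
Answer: 722064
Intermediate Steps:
-196*(b(63) - (267 - 1*(-3511))) = -196*((31 + 63) - (267 - 1*(-3511))) = -196*(94 - (267 + 3511)) = -196*(94 - 1*3778) = -196*(94 - 3778) = -196*(-3684) = 722064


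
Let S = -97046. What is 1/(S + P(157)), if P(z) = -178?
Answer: -1/97224 ≈ -1.0286e-5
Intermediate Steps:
1/(S + P(157)) = 1/(-97046 - 178) = 1/(-97224) = -1/97224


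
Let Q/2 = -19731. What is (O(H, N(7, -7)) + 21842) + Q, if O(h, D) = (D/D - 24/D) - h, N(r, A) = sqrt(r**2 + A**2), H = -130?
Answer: -17489 - 12*sqrt(2)/7 ≈ -17491.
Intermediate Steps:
Q = -39462 (Q = 2*(-19731) = -39462)
N(r, A) = sqrt(A**2 + r**2)
O(h, D) = 1 - h - 24/D (O(h, D) = (1 - 24/D) - h = 1 - h - 24/D)
(O(H, N(7, -7)) + 21842) + Q = ((1 - 1*(-130) - 24/sqrt((-7)**2 + 7**2)) + 21842) - 39462 = ((1 + 130 - 24/sqrt(49 + 49)) + 21842) - 39462 = ((1 + 130 - 24*sqrt(2)/14) + 21842) - 39462 = ((1 + 130 - 12*sqrt(2)/7) + 21842) - 39462 = ((131 - 12*sqrt(2)/7) + 21842) - 39462 = (21973 - 12*sqrt(2)/7) - 39462 = -17489 - 12*sqrt(2)/7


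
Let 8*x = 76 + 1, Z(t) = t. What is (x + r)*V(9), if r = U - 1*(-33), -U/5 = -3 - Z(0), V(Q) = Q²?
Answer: 37341/8 ≈ 4667.6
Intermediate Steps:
U = 15 (U = -5*(-3 - 1*0) = -5*(-3 + 0) = -5*(-3) = 15)
x = 77/8 (x = (76 + 1)/8 = (⅛)*77 = 77/8 ≈ 9.6250)
r = 48 (r = 15 - 1*(-33) = 15 + 33 = 48)
(x + r)*V(9) = (77/8 + 48)*9² = (461/8)*81 = 37341/8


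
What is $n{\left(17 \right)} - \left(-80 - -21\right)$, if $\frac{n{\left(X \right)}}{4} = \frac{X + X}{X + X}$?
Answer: $63$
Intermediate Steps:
$n{\left(X \right)} = 4$ ($n{\left(X \right)} = 4 \frac{X + X}{X + X} = 4 \frac{2 X}{2 X} = 4 \cdot 2 X \frac{1}{2 X} = 4 \cdot 1 = 4$)
$n{\left(17 \right)} - \left(-80 - -21\right) = 4 - \left(-80 - -21\right) = 4 - \left(-80 + 21\right) = 4 - -59 = 4 + 59 = 63$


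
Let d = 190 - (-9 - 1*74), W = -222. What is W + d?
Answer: 51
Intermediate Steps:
d = 273 (d = 190 - (-9 - 74) = 190 - 1*(-83) = 190 + 83 = 273)
W + d = -222 + 273 = 51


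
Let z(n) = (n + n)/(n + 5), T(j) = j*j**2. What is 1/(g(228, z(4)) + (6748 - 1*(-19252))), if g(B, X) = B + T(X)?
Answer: 729/19120724 ≈ 3.8126e-5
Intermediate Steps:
T(j) = j**3
z(n) = 2*n/(5 + n) (z(n) = (2*n)/(5 + n) = 2*n/(5 + n))
g(B, X) = B + X**3
1/(g(228, z(4)) + (6748 - 1*(-19252))) = 1/((228 + (2*4/(5 + 4))**3) + (6748 - 1*(-19252))) = 1/((228 + (2*4/9)**3) + (6748 + 19252)) = 1/((228 + (2*4*(1/9))**3) + 26000) = 1/((228 + (8/9)**3) + 26000) = 1/((228 + 512/729) + 26000) = 1/(166724/729 + 26000) = 1/(19120724/729) = 729/19120724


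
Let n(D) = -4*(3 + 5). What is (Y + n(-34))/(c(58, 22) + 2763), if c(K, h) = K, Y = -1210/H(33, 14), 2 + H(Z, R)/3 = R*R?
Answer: -9917/820911 ≈ -0.012080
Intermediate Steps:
H(Z, R) = -6 + 3*R**2 (H(Z, R) = -6 + 3*(R*R) = -6 + 3*R**2)
n(D) = -32 (n(D) = -4*8 = -32)
Y = -605/291 (Y = -1210/(-6 + 3*14**2) = -1210/(-6 + 3*196) = -1210/(-6 + 588) = -1210/582 = -1210*1/582 = -605/291 ≈ -2.0790)
(Y + n(-34))/(c(58, 22) + 2763) = (-605/291 - 32)/(58 + 2763) = -9917/291/2821 = -9917/291*1/2821 = -9917/820911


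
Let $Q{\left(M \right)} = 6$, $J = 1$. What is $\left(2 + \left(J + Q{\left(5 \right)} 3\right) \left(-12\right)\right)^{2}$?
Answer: $51076$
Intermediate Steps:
$\left(2 + \left(J + Q{\left(5 \right)} 3\right) \left(-12\right)\right)^{2} = \left(2 + \left(1 + 6 \cdot 3\right) \left(-12\right)\right)^{2} = \left(2 + \left(1 + 18\right) \left(-12\right)\right)^{2} = \left(2 + 19 \left(-12\right)\right)^{2} = \left(2 - 228\right)^{2} = \left(-226\right)^{2} = 51076$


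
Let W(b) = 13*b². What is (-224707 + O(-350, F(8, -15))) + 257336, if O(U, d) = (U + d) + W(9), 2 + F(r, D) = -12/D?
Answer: 166654/5 ≈ 33331.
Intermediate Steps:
F(r, D) = -2 - 12/D
O(U, d) = 1053 + U + d (O(U, d) = (U + d) + 13*9² = (U + d) + 13*81 = (U + d) + 1053 = 1053 + U + d)
(-224707 + O(-350, F(8, -15))) + 257336 = (-224707 + (1053 - 350 + (-2 - 12/(-15)))) + 257336 = (-224707 + (1053 - 350 + (-2 - 12*(-1/15)))) + 257336 = (-224707 + (1053 - 350 + (-2 + ⅘))) + 257336 = (-224707 + (1053 - 350 - 6/5)) + 257336 = (-224707 + 3509/5) + 257336 = -1120026/5 + 257336 = 166654/5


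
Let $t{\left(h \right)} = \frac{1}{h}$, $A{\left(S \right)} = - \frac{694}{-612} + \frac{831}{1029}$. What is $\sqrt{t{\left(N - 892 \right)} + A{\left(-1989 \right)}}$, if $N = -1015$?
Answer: $\frac{\sqrt{176331127006118}}{9531186} \approx 1.3932$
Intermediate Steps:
$A{\left(S \right)} = \frac{203783}{104958}$ ($A{\left(S \right)} = \left(-694\right) \left(- \frac{1}{612}\right) + 831 \cdot \frac{1}{1029} = \frac{347}{306} + \frac{277}{343} = \frac{203783}{104958}$)
$\sqrt{t{\left(N - 892 \right)} + A{\left(-1989 \right)}} = \sqrt{\frac{1}{-1015 - 892} + \frac{203783}{104958}} = \sqrt{\frac{1}{-1907} + \frac{203783}{104958}} = \sqrt{- \frac{1}{1907} + \frac{203783}{104958}} = \sqrt{\frac{388509223}{200154906}} = \frac{\sqrt{176331127006118}}{9531186}$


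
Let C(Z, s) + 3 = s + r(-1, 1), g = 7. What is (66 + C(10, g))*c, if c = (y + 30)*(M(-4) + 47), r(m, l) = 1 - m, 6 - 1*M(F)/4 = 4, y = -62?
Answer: -126720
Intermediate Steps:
M(F) = 8 (M(F) = 24 - 4*4 = 24 - 16 = 8)
C(Z, s) = -1 + s (C(Z, s) = -3 + (s + (1 - 1*(-1))) = -3 + (s + (1 + 1)) = -3 + (s + 2) = -3 + (2 + s) = -1 + s)
c = -1760 (c = (-62 + 30)*(8 + 47) = -32*55 = -1760)
(66 + C(10, g))*c = (66 + (-1 + 7))*(-1760) = (66 + 6)*(-1760) = 72*(-1760) = -126720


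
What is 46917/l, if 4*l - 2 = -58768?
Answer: -93834/29383 ≈ -3.1935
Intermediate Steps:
l = -29383/2 (l = 1/2 + (1/4)*(-58768) = 1/2 - 14692 = -29383/2 ≈ -14692.)
46917/l = 46917/(-29383/2) = 46917*(-2/29383) = -93834/29383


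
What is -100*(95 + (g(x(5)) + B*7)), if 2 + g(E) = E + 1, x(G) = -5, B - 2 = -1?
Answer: -9600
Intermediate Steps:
B = 1 (B = 2 - 1 = 1)
g(E) = -1 + E (g(E) = -2 + (E + 1) = -2 + (1 + E) = -1 + E)
-100*(95 + (g(x(5)) + B*7)) = -100*(95 + ((-1 - 5) + 1*7)) = -100*(95 + (-6 + 7)) = -100*(95 + 1) = -100*96 = -9600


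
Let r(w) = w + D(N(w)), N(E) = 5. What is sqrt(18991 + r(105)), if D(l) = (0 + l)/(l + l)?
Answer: sqrt(76386)/2 ≈ 138.19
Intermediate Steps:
D(l) = 1/2 (D(l) = l/((2*l)) = (1/(2*l))*l = 1/2)
r(w) = 1/2 + w (r(w) = w + 1/2 = 1/2 + w)
sqrt(18991 + r(105)) = sqrt(18991 + (1/2 + 105)) = sqrt(18991 + 211/2) = sqrt(38193/2) = sqrt(76386)/2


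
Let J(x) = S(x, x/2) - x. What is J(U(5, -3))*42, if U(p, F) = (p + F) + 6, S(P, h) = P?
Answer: 0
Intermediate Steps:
U(p, F) = 6 + F + p (U(p, F) = (F + p) + 6 = 6 + F + p)
J(x) = 0 (J(x) = x - x = 0)
J(U(5, -3))*42 = 0*42 = 0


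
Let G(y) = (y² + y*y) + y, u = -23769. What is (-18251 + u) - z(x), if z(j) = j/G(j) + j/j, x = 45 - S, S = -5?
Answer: -4244122/101 ≈ -42021.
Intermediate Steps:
G(y) = y + 2*y² (G(y) = (y² + y²) + y = 2*y² + y = y + 2*y²)
x = 50 (x = 45 - 1*(-5) = 45 + 5 = 50)
z(j) = 1 + 1/(1 + 2*j) (z(j) = j/((j*(1 + 2*j))) + j/j = j*(1/(j*(1 + 2*j))) + 1 = 1/(1 + 2*j) + 1 = 1 + 1/(1 + 2*j))
(-18251 + u) - z(x) = (-18251 - 23769) - 2*(1 + 50)/(1 + 2*50) = -42020 - 2*51/(1 + 100) = -42020 - 2*51/101 = -42020 - 1*102/101 = -42020 - 102/101 = -4244122/101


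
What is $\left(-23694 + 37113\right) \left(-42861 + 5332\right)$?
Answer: $-503601651$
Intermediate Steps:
$\left(-23694 + 37113\right) \left(-42861 + 5332\right) = 13419 \left(-37529\right) = -503601651$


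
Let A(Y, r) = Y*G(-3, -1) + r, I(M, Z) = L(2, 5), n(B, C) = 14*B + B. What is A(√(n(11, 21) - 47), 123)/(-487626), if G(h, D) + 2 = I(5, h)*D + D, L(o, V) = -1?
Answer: -41/162542 + √118/243813 ≈ -0.00020769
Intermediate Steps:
n(B, C) = 15*B
I(M, Z) = -1
G(h, D) = -2 (G(h, D) = -2 + (-D + D) = -2 + 0 = -2)
A(Y, r) = r - 2*Y (A(Y, r) = Y*(-2) + r = -2*Y + r = r - 2*Y)
A(√(n(11, 21) - 47), 123)/(-487626) = (123 - 2*√(15*11 - 47))/(-487626) = (123 - 2*√(165 - 47))*(-1/487626) = (123 - 2*√118)*(-1/487626) = -41/162542 + √118/243813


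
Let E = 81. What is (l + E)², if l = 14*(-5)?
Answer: 121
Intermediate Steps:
l = -70
(l + E)² = (-70 + 81)² = 11² = 121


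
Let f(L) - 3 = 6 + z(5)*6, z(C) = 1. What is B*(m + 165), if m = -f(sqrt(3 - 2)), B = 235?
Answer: 35250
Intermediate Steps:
f(L) = 15 (f(L) = 3 + (6 + 1*6) = 3 + (6 + 6) = 3 + 12 = 15)
m = -15 (m = -1*15 = -15)
B*(m + 165) = 235*(-15 + 165) = 235*150 = 35250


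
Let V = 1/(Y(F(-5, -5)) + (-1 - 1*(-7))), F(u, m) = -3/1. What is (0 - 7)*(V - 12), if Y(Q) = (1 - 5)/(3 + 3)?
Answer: 1323/16 ≈ 82.688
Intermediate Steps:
F(u, m) = -3 (F(u, m) = -3*1 = -3)
Y(Q) = -⅔ (Y(Q) = -4/6 = -4*⅙ = -⅔)
V = 3/16 (V = 1/(-⅔ + (-1 - 1*(-7))) = 1/(-⅔ + (-1 + 7)) = 1/(-⅔ + 6) = 1/(16/3) = 3/16 ≈ 0.18750)
(0 - 7)*(V - 12) = (0 - 7)*(3/16 - 12) = -7*(-189/16) = 1323/16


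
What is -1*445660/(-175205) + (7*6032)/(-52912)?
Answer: 202286325/115880587 ≈ 1.7456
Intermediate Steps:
-1*445660/(-175205) + (7*6032)/(-52912) = -445660*(-1/175205) + 42224*(-1/52912) = 89132/35041 - 2639/3307 = 202286325/115880587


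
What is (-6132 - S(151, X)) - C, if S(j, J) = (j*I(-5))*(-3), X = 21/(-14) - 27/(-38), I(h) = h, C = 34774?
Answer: -43171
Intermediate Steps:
X = -15/19 (X = 21*(-1/14) - 27*(-1/38) = -3/2 + 27/38 = -15/19 ≈ -0.78947)
S(j, J) = 15*j (S(j, J) = (j*(-5))*(-3) = -5*j*(-3) = 15*j)
(-6132 - S(151, X)) - C = (-6132 - 15*151) - 1*34774 = (-6132 - 1*2265) - 34774 = (-6132 - 2265) - 34774 = -8397 - 34774 = -43171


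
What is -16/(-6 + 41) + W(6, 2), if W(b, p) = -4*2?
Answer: -296/35 ≈ -8.4571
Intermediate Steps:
W(b, p) = -8
-16/(-6 + 41) + W(6, 2) = -16/(-6 + 41) - 8 = -16/35 - 8 = -296/35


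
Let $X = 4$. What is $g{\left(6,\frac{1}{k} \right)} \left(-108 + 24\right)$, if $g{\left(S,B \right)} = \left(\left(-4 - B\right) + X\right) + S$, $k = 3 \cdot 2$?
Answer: $-490$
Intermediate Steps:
$k = 6$
$g{\left(S,B \right)} = S - B$ ($g{\left(S,B \right)} = \left(\left(-4 - B\right) + 4\right) + S = - B + S = S - B$)
$g{\left(6,\frac{1}{k} \right)} \left(-108 + 24\right) = \left(6 - \frac{1}{6}\right) \left(-108 + 24\right) = \left(6 - \frac{1}{6}\right) \left(-84\right) = \frac{35}{6} \left(-84\right) = -490$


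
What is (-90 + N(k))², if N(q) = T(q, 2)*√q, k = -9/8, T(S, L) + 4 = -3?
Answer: 64359/8 + 945*I*√2 ≈ 8044.9 + 1336.4*I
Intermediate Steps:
T(S, L) = -7 (T(S, L) = -4 - 3 = -7)
k = -9/8 (k = -9*⅛ = -9/8 ≈ -1.1250)
N(q) = -7*√q
(-90 + N(k))² = (-90 - 21*I*√2/4)²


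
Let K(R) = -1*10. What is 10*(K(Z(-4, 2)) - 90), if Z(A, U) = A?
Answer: -1000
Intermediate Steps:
K(R) = -10
10*(K(Z(-4, 2)) - 90) = 10*(-10 - 90) = 10*(-100) = -1000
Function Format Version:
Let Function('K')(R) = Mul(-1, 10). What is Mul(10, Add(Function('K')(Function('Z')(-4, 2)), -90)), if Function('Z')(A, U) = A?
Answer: -1000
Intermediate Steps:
Function('K')(R) = -10
Mul(10, Add(Function('K')(Function('Z')(-4, 2)), -90)) = Mul(10, Add(-10, -90)) = Mul(10, -100) = -1000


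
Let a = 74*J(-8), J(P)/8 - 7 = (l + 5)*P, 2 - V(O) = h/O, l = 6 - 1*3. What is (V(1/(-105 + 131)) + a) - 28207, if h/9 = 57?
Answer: -75287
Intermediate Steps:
l = 3 (l = 6 - 3 = 3)
h = 513 (h = 9*57 = 513)
V(O) = 2 - 513/O
J(P) = 56 + 64*P (J(P) = 56 + 8*((3 + 5)*P) = 56 + 8*(8*P) = 56 + 64*P)
a = -33744 (a = 74*(56 + 64*(-8)) = 74*(56 - 512) = 74*(-456) = -33744)
(V(1/(-105 + 131)) + a) - 28207 = ((2 - 513/(1/(-105 + 131))) - 33744) - 28207 = ((2 - 513/(1/26)) - 33744) - 28207 = ((2 - 513/1/26) - 33744) - 28207 = ((2 - 513*26) - 33744) - 28207 = ((2 - 13338) - 33744) - 28207 = (-13336 - 33744) - 28207 = -47080 - 28207 = -75287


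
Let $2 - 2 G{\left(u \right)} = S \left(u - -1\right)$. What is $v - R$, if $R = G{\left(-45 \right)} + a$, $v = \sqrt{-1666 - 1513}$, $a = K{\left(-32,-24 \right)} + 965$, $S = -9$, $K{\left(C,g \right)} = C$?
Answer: $-736 + 17 i \sqrt{11} \approx -736.0 + 56.383 i$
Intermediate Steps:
$a = 933$ ($a = -32 + 965 = 933$)
$v = 17 i \sqrt{11}$ ($v = \sqrt{-3179} = 17 i \sqrt{11} \approx 56.383 i$)
$G{\left(u \right)} = \frac{11}{2} + \frac{9 u}{2}$ ($G{\left(u \right)} = 1 - \frac{\left(-9\right) \left(u - -1\right)}{2} = 1 - \frac{\left(-9\right) \left(u + 1\right)}{2} = 1 - \frac{\left(-9\right) \left(1 + u\right)}{2} = 1 - \frac{-9 - 9 u}{2} = 1 + \left(\frac{9}{2} + \frac{9 u}{2}\right) = \frac{11}{2} + \frac{9 u}{2}$)
$R = 736$ ($R = \left(\frac{11}{2} + \frac{9}{2} \left(-45\right)\right) + 933 = \left(\frac{11}{2} - \frac{405}{2}\right) + 933 = -197 + 933 = 736$)
$v - R = 17 i \sqrt{11} - 736 = -736 + 17 i \sqrt{11}$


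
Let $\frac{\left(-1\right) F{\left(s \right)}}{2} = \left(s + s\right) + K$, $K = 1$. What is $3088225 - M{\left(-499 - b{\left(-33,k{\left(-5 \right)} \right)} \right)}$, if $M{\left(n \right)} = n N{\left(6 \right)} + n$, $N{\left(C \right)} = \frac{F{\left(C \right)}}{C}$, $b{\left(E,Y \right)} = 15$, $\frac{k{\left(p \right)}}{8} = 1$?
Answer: $\frac{9259535}{3} \approx 3.0865 \cdot 10^{6}$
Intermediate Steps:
$k{\left(p \right)} = 8$ ($k{\left(p \right)} = 8 \cdot 1 = 8$)
$F{\left(s \right)} = -2 - 4 s$ ($F{\left(s \right)} = - 2 \left(\left(s + s\right) + 1\right) = - 2 \left(2 s + 1\right) = - 2 \left(1 + 2 s\right) = -2 - 4 s$)
$N{\left(C \right)} = \frac{-2 - 4 C}{C}$
$M{\left(n \right)} = - \frac{10 n}{3}$ ($M{\left(n \right)} = n \left(-4 - \frac{2}{6}\right) + n = n \left(-4 - \frac{1}{3}\right) + n = n \left(- \frac{13}{3}\right) + n = - \frac{13 n}{3} + n = - \frac{10 n}{3}$)
$3088225 - M{\left(-499 - b{\left(-33,k{\left(-5 \right)} \right)} \right)} = 3088225 - - \frac{10 \left(-499 - 15\right)}{3} = 3088225 - \left(- \frac{10}{3}\right) \left(-514\right) = 3088225 - \frac{5140}{3} = \frac{9259535}{3}$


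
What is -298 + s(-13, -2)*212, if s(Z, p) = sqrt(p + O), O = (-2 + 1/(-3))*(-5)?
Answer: -298 + 212*sqrt(87)/3 ≈ 361.13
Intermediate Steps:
O = 35/3 (O = (-2 - 1/3)*(-5) = -7/3*(-5) = 35/3 ≈ 11.667)
s(Z, p) = sqrt(35/3 + p) (s(Z, p) = sqrt(p + 35/3) = sqrt(35/3 + p))
-298 + s(-13, -2)*212 = -298 + (sqrt(105 + 9*(-2))/3)*212 = -298 + (sqrt(105 - 18)/3)*212 = -298 + (sqrt(87)/3)*212 = -298 + 212*sqrt(87)/3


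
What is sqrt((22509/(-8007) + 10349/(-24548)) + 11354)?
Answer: 49*sqrt(48629230711)/101422 ≈ 106.54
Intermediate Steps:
sqrt((22509/(-8007) + 10349/(-24548)) + 11354) = sqrt((22509*(-1/8007) + 10349*(-1/24548)) + 11354) = sqrt((-7503/2669 - 10349/24548) + 11354) = sqrt(-12459125/3854036 + 11354) = sqrt(43746265619/3854036) = 49*sqrt(48629230711)/101422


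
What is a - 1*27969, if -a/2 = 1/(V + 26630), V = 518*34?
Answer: -618702250/22121 ≈ -27969.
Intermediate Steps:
V = 17612
a = -1/22121 (a = -2/(17612 + 26630) = -2/44242 = -2*1/44242 = -1/22121 ≈ -4.5206e-5)
a - 1*27969 = -1/22121 - 1*27969 = -1/22121 - 27969 = -618702250/22121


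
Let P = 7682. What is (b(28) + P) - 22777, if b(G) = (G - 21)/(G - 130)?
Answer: -1539697/102 ≈ -15095.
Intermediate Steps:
b(G) = (-21 + G)/(-130 + G)
(b(28) + P) - 22777 = ((-21 + 28)/(-130 + 28) + 7682) - 22777 = (7/(-102) + 7682) - 22777 = (-1/102*7 + 7682) - 22777 = (-7/102 + 7682) - 22777 = 783557/102 - 22777 = -1539697/102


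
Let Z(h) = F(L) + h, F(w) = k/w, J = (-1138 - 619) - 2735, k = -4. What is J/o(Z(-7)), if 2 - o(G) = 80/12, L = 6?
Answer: 6738/7 ≈ 962.57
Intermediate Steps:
J = -4492 (J = -1757 - 2735 = -4492)
F(w) = -4/w
Z(h) = -2/3 + h (Z(h) = -4/6 + h = -4*1/6 + h = -2/3 + h)
o(G) = -14/3 (o(G) = 2 - 80/12 = 2 - 1*20/3 = 2 - 20/3 = -14/3)
J/o(Z(-7)) = -4492/(-14/3) = -4492*(-3/14) = 6738/7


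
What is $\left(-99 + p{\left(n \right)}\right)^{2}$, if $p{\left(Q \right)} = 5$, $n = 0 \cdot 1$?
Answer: $8836$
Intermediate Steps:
$n = 0$
$\left(-99 + p{\left(n \right)}\right)^{2} = \left(-99 + 5\right)^{2} = \left(-94\right)^{2} = 8836$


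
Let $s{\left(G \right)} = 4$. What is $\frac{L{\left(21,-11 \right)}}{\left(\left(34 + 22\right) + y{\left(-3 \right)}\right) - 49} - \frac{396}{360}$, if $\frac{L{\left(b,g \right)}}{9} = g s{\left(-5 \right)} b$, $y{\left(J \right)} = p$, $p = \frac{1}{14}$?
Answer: $- \frac{11771}{10} \approx -1177.1$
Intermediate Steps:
$p = \frac{1}{14} \approx 0.071429$
$y{\left(J \right)} = \frac{1}{14}$
$L{\left(b,g \right)} = 36 b g$ ($L{\left(b,g \right)} = 9 g 4 b = 9 \cdot 4 g b = 9 \cdot 4 b g = 36 b g$)
$\frac{L{\left(21,-11 \right)}}{\left(\left(34 + 22\right) + y{\left(-3 \right)}\right) - 49} - \frac{396}{360} = \frac{36 \cdot 21 \left(-11\right)}{\left(\left(34 + 22\right) + \frac{1}{14}\right) - 49} - \frac{396}{360} = - \frac{8316}{\left(56 + \frac{1}{14}\right) - 49} - \frac{11}{10} = - \frac{8316}{\frac{785}{14} - 49} - \frac{11}{10} = - \frac{8316}{\frac{99}{14}} - \frac{11}{10} = \left(-8316\right) \frac{14}{99} - \frac{11}{10} = -1176 - \frac{11}{10} = - \frac{11771}{10}$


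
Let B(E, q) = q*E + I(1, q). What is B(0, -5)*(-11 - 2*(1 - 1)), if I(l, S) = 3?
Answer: -33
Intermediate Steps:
B(E, q) = 3 + E*q (B(E, q) = q*E + 3 = E*q + 3 = 3 + E*q)
B(0, -5)*(-11 - 2*(1 - 1)) = (3 + 0*(-5))*(-11 - 2*(1 - 1)) = (3 + 0)*(-11 - 2*0) = 3*(-11 + 0) = 3*(-11) = -33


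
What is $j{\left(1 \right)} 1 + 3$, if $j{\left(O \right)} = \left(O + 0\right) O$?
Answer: $4$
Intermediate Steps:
$j{\left(O \right)} = O^{2}$ ($j{\left(O \right)} = O O = O^{2}$)
$j{\left(1 \right)} 1 + 3 = 1^{2} \cdot 1 + 3 = 1 \cdot 1 + 3 = 1 + 3 = 4$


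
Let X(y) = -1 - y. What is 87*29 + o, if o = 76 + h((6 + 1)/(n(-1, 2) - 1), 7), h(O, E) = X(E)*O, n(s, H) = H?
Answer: 2543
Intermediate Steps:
h(O, E) = O*(-1 - E) (h(O, E) = (-1 - E)*O = O*(-1 - E))
o = 20 (o = 76 - (6 + 1)/(2 - 1)*(1 + 7) = 76 - 1*7/1*8 = 76 - 1*7*1*8 = 76 - 1*7*8 = 76 - 56 = 20)
87*29 + o = 87*29 + 20 = 2523 + 20 = 2543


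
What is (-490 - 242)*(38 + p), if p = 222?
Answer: -190320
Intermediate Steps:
(-490 - 242)*(38 + p) = (-490 - 242)*(38 + 222) = -732*260 = -190320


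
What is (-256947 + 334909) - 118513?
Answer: -40551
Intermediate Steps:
(-256947 + 334909) - 118513 = 77962 - 118513 = -40551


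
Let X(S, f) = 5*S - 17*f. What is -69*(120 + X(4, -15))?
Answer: -27255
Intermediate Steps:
X(S, f) = -17*f + 5*S
-69*(120 + X(4, -15)) = -69*(120 + (-17*(-15) + 5*4)) = -69*(120 + (255 + 20)) = -69*(120 + 275) = -69*395 = -27255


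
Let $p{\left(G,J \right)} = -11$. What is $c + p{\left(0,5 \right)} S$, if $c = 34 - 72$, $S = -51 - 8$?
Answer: $611$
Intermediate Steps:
$S = -59$
$c = -38$ ($c = 34 - 72 = -38$)
$c + p{\left(0,5 \right)} S = -38 - -649 = -38 + 649 = 611$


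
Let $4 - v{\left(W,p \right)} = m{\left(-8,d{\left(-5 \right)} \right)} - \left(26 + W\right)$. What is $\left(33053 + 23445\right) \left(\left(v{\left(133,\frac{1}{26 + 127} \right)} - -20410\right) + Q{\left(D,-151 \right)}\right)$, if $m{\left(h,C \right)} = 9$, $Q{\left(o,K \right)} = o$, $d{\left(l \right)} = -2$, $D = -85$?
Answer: $1157022542$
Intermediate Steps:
$v{\left(W,p \right)} = 21 + W$ ($v{\left(W,p \right)} = 4 - \left(9 - \left(26 + W\right)\right) = 4 - \left(-17 - W\right) = 4 + \left(17 + W\right) = 21 + W$)
$\left(33053 + 23445\right) \left(\left(v{\left(133,\frac{1}{26 + 127} \right)} - -20410\right) + Q{\left(D,-151 \right)}\right) = \left(33053 + 23445\right) \left(\left(\left(21 + 133\right) - -20410\right) - 85\right) = 56498 \left(\left(154 + 20410\right) - 85\right) = 56498 \left(20564 - 85\right) = 56498 \cdot 20479 = 1157022542$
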